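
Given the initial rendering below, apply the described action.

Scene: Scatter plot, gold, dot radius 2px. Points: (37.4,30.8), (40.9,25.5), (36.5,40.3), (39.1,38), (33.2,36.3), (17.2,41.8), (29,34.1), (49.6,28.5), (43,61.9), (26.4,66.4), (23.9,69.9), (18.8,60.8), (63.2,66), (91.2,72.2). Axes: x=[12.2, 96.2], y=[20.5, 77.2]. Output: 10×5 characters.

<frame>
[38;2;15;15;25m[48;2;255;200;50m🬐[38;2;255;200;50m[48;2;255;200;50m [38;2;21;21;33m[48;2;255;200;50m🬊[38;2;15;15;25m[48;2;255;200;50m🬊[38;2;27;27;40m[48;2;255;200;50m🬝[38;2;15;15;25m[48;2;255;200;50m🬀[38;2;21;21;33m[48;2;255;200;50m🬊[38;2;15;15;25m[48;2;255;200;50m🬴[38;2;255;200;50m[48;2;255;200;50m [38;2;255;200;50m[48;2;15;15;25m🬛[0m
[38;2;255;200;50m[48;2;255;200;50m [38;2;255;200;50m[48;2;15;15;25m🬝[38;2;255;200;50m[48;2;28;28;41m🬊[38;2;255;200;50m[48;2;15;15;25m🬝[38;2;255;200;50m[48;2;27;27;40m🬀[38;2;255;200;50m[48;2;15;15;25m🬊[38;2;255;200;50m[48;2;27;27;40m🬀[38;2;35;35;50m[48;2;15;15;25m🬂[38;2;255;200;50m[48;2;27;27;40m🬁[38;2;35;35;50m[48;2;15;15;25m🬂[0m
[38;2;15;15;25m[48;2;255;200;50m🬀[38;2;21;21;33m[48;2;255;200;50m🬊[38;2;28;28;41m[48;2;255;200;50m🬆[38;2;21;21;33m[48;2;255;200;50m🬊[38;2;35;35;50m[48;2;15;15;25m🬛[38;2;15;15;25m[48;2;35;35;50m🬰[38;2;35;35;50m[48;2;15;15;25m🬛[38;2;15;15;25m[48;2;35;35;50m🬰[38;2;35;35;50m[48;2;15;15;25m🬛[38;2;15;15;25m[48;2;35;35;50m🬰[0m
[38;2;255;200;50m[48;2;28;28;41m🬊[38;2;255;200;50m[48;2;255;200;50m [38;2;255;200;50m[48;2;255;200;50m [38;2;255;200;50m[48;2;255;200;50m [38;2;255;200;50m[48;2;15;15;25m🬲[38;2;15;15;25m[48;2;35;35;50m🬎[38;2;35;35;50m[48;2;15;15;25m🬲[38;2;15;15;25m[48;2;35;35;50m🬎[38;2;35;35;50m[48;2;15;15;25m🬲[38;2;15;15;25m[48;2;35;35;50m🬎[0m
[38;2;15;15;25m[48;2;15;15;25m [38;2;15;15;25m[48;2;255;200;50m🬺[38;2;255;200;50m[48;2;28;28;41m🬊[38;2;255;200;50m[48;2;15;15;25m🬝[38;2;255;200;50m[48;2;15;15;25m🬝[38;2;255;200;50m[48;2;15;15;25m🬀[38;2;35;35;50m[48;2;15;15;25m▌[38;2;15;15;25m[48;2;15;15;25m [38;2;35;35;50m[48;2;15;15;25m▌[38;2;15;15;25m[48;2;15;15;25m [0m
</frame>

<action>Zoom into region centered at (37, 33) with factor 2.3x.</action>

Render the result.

<frame>
[38;2;255;200;50m[48;2;15;15;25m🬺[38;2;15;15;25m[48;2;255;200;50m🬬[38;2;35;35;50m[48;2;15;15;25m▌[38;2;15;15;25m[48;2;255;200;50m🬝[38;2;35;35;50m[48;2;255;200;50m🬀[38;2;15;15;25m[48;2;255;200;50m🬊[38;2;35;35;50m[48;2;15;15;25m▌[38;2;15;15;25m[48;2;15;15;25m [38;2;35;35;50m[48;2;15;15;25m▌[38;2;15;15;25m[48;2;15;15;25m [0m
[38;2;255;200;50m[48;2;15;15;25m🬆[38;2;35;35;50m[48;2;15;15;25m🬂[38;2;35;35;50m[48;2;255;200;50m🬆[38;2;35;35;50m[48;2;255;200;50m🬀[38;2;255;200;50m[48;2;255;200;50m [38;2;255;200;50m[48;2;255;200;50m [38;2;255;200;50m[48;2;27;27;40m🬃[38;2;35;35;50m[48;2;15;15;25m🬂[38;2;35;35;50m[48;2;15;15;25m🬕[38;2;35;35;50m[48;2;15;15;25m🬂[0m
[38;2;15;15;25m[48;2;35;35;50m🬰[38;2;23;23;35m[48;2;255;200;50m🬺[38;2;255;200;50m[48;2;35;35;50m🬬[38;2;255;200;50m[48;2;15;15;25m🬬[38;2;255;200;50m[48;2;255;200;50m [38;2;255;200;50m[48;2;25;25;37m🬲[38;2;35;35;50m[48;2;15;15;25m🬛[38;2;23;23;35m[48;2;255;200;50m🬝[38;2;28;28;41m[48;2;255;200;50m🬊[38;2;15;15;25m[48;2;35;35;50m🬰[0m
[38;2;15;15;25m[48;2;35;35;50m🬎[38;2;15;15;25m[48;2;35;35;50m🬎[38;2;35;35;50m[48;2;15;15;25m🬲[38;2;15;15;25m[48;2;35;35;50m🬎[38;2;255;200;50m[48;2;35;35;50m🬨[38;2;255;200;50m[48;2;255;200;50m [38;2;21;21;33m[48;2;255;200;50m🬊[38;2;255;200;50m[48;2;28;28;41m🬊[38;2;255;200;50m[48;2;35;35;50m🬝[38;2;255;200;50m[48;2;23;23;35m🬀[0m
[38;2;15;15;25m[48;2;15;15;25m [38;2;15;15;25m[48;2;15;15;25m [38;2;35;35;50m[48;2;15;15;25m▌[38;2;15;15;25m[48;2;15;15;25m [38;2;35;35;50m[48;2;15;15;25m▌[38;2;255;200;50m[48;2;15;15;25m🬊[38;2;255;200;50m[48;2;23;23;35m🬀[38;2;15;15;25m[48;2;15;15;25m [38;2;35;35;50m[48;2;15;15;25m▌[38;2;15;15;25m[48;2;15;15;25m [0m
</frame>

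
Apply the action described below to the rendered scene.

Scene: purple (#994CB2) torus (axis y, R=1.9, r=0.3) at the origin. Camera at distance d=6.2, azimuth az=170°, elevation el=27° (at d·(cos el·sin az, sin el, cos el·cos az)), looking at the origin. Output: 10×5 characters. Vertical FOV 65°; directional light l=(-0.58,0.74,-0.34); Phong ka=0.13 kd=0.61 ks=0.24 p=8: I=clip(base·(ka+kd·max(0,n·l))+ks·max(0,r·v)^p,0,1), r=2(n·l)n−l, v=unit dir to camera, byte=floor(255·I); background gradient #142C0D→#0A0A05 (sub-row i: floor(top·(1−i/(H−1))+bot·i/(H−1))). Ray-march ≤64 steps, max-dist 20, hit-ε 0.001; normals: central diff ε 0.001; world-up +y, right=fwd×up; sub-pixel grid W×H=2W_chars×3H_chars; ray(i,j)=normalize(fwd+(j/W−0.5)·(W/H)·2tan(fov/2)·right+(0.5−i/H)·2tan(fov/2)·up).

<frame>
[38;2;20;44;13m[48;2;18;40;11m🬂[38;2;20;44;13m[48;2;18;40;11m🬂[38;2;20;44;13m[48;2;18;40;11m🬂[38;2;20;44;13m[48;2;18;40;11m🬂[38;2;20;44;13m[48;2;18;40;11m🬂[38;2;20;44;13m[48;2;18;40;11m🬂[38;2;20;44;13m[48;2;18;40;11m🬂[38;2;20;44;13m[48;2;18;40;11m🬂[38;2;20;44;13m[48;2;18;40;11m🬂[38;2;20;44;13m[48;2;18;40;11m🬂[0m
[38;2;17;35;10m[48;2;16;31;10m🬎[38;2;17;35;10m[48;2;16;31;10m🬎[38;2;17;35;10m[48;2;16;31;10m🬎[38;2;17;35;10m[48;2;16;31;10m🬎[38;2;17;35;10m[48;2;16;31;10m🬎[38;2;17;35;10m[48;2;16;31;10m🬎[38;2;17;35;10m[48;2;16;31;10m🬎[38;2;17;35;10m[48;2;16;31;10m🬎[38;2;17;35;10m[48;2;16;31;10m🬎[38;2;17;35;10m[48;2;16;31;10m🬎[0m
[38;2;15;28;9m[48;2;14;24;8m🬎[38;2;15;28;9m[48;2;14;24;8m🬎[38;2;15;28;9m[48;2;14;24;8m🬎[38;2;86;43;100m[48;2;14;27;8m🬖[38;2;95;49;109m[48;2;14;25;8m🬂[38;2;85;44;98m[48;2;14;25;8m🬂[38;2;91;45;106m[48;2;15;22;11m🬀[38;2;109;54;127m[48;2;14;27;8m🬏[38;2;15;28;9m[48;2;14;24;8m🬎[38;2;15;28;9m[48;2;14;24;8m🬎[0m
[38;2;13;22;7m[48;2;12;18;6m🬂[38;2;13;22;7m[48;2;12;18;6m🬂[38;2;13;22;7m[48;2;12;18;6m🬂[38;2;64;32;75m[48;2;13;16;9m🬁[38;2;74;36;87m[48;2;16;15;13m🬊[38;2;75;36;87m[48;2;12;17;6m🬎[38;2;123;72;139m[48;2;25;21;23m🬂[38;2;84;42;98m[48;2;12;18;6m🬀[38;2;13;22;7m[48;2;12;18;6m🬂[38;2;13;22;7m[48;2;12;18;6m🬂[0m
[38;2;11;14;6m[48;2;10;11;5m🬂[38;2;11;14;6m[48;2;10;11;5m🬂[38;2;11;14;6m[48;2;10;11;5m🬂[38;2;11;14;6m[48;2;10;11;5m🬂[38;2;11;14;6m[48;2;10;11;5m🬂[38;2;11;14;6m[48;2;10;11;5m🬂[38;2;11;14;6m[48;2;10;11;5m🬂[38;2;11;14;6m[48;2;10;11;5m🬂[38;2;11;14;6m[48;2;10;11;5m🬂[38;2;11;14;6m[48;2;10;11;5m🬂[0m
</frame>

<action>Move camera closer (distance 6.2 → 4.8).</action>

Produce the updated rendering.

<frame>
[38;2;20;44;13m[48;2;18;40;11m🬂[38;2;20;44;13m[48;2;18;40;11m🬂[38;2;20;44;13m[48;2;18;40;11m🬂[38;2;20;44;13m[48;2;18;40;11m🬂[38;2;20;44;13m[48;2;18;40;11m🬂[38;2;20;44;13m[48;2;18;40;11m🬂[38;2;20;44;13m[48;2;18;40;11m🬂[38;2;20;44;13m[48;2;18;40;11m🬂[38;2;20;44;13m[48;2;18;40;11m🬂[38;2;20;44;13m[48;2;18;40;11m🬂[0m
[38;2;17;35;10m[48;2;16;31;10m🬎[38;2;17;35;10m[48;2;16;31;10m🬎[38;2;17;35;10m[48;2;16;31;10m🬎[38;2;17;35;10m[48;2;16;31;10m🬎[38;2;17;35;10m[48;2;16;31;10m🬎[38;2;17;35;10m[48;2;16;31;10m🬎[38;2;17;35;10m[48;2;16;31;10m🬎[38;2;17;35;10m[48;2;16;31;10m🬎[38;2;17;35;10m[48;2;16;31;10m🬎[38;2;17;35;10m[48;2;16;31;10m🬎[0m
[38;2;15;28;9m[48;2;14;24;8m🬎[38;2;15;28;9m[48;2;14;24;8m🬎[38;2;14;27;8m[48;2;87;43;101m🬕[38;2;108;53;125m[48;2;20;24;18m🬅[38;2;161;109;178m[48;2;28;29;26m🬀[38;2;49;24;58m[48;2;14;25;8m🬂[38;2;55;27;64m[48;2;15;21;12m🬂[38;2;88;43;103m[48;2;15;22;12m🬦[38;2;15;28;9m[48;2;14;24;8m🬎[38;2;15;28;9m[48;2;14;24;8m🬎[0m
[38;2;13;22;7m[48;2;12;18;6m🬂[38;2;13;22;7m[48;2;12;18;6m🬂[38;2;67;33;78m[48;2;14;17;10m🬁[38;2;75;37;88m[48;2;22;16;24m🬌[38;2;13;22;7m[48;2;75;37;87m🬂[38;2;13;22;7m[48;2;85;42;99m🬂[38;2;45;30;48m[48;2;128;78;144m🬰[38;2;108;59;124m[48;2;32;21;33m🬎[38;2;13;22;7m[48;2;12;18;6m🬂[38;2;13;22;7m[48;2;12;18;6m🬂[0m
[38;2;11;14;6m[48;2;10;11;5m🬂[38;2;11;14;6m[48;2;10;11;5m🬂[38;2;11;14;6m[48;2;10;11;5m🬂[38;2;11;14;6m[48;2;10;11;5m🬂[38;2;11;14;6m[48;2;10;11;5m🬂[38;2;11;14;6m[48;2;10;11;5m🬂[38;2;11;14;6m[48;2;10;11;5m🬂[38;2;11;14;6m[48;2;10;11;5m🬂[38;2;11;14;6m[48;2;10;11;5m🬂[38;2;11;14;6m[48;2;10;11;5m🬂[0m
</frame>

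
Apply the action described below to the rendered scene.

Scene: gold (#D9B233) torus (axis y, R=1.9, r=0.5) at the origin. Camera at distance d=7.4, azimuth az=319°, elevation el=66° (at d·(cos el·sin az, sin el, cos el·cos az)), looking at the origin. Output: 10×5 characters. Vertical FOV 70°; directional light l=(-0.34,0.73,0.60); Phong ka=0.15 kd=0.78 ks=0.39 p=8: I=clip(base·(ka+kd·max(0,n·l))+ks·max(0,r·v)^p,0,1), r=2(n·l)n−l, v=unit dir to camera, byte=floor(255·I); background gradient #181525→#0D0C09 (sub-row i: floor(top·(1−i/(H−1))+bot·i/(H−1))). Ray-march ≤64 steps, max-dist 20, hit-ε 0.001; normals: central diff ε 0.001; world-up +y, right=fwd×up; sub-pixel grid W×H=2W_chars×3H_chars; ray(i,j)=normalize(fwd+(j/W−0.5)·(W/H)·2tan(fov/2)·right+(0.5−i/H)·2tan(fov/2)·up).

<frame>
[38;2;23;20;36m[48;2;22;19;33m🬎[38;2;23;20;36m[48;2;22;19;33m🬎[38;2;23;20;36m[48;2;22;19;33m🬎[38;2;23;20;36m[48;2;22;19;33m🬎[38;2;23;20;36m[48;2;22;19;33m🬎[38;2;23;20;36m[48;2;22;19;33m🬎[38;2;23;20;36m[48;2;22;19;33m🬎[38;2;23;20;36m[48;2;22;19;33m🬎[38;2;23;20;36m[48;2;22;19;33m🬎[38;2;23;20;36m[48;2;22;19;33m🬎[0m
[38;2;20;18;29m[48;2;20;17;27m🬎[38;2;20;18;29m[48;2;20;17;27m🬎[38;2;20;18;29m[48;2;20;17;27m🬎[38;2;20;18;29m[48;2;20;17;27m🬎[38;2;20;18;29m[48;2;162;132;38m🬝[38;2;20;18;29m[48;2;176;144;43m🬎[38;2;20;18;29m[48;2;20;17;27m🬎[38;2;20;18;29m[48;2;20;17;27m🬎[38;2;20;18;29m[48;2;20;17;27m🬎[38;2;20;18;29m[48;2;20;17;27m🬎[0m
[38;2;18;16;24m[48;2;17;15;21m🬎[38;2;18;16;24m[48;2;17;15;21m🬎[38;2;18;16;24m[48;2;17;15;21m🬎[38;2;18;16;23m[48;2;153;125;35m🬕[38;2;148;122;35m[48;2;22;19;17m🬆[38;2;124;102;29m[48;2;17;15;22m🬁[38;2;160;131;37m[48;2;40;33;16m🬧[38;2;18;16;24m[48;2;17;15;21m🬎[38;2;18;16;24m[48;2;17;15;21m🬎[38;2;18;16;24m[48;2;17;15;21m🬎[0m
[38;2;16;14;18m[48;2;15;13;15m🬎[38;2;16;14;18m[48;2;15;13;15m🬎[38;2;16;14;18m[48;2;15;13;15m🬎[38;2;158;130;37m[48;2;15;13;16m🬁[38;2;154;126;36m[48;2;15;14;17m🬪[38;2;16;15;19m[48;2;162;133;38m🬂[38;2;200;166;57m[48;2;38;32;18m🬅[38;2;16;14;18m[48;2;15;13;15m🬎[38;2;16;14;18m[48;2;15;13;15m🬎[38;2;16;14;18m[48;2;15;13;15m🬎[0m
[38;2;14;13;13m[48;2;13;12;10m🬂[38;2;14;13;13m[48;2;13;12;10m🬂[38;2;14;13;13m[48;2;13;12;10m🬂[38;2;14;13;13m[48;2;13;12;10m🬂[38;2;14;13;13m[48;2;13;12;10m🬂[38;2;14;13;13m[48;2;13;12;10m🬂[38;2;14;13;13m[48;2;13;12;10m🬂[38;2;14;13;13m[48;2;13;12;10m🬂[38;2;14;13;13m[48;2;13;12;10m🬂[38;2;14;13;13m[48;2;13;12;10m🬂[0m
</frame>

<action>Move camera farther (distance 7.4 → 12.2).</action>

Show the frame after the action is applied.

<frame>
[38;2;23;20;36m[48;2;22;19;33m🬎[38;2;23;20;36m[48;2;22;19;33m🬎[38;2;23;20;36m[48;2;22;19;33m🬎[38;2;23;20;36m[48;2;22;19;33m🬎[38;2;23;20;36m[48;2;22;19;33m🬎[38;2;23;20;36m[48;2;22;19;33m🬎[38;2;23;20;36m[48;2;22;19;33m🬎[38;2;23;20;36m[48;2;22;19;33m🬎[38;2;23;20;36m[48;2;22;19;33m🬎[38;2;23;20;36m[48;2;22;19;33m🬎[0m
[38;2;20;18;29m[48;2;20;17;27m🬎[38;2;20;18;29m[48;2;20;17;27m🬎[38;2;20;18;29m[48;2;20;17;27m🬎[38;2;20;18;29m[48;2;20;17;27m🬎[38;2;20;18;29m[48;2;20;17;27m🬎[38;2;20;18;29m[48;2;20;17;27m🬎[38;2;20;18;29m[48;2;20;17;27m🬎[38;2;20;18;29m[48;2;20;17;27m🬎[38;2;20;18;29m[48;2;20;17;27m🬎[38;2;20;18;29m[48;2;20;17;27m🬎[0m
[38;2;18;16;24m[48;2;17;15;21m🬎[38;2;18;16;24m[48;2;17;15;21m🬎[38;2;18;16;24m[48;2;17;15;21m🬎[38;2;18;16;24m[48;2;17;15;21m🬎[38;2;118;96;27m[48;2;27;23;20m🬑[38;2;222;188;76m[48;2;38;32;23m🬀[38;2;124;102;29m[48;2;18;16;23m🬓[38;2;18;16;24m[48;2;17;15;21m🬎[38;2;18;16;24m[48;2;17;15;21m🬎[38;2;18;16;24m[48;2;17;15;21m🬎[0m
[38;2;16;14;18m[48;2;15;13;15m🬎[38;2;16;14;18m[48;2;15;13;15m🬎[38;2;16;14;18m[48;2;15;13;15m🬎[38;2;16;14;18m[48;2;15;13;15m🬎[38;2;195;162;55m[48;2;15;13;16m🬁[38;2;199;168;65m[48;2;15;13;16m🬂[38;2;16;14;18m[48;2;15;13;15m🬎[38;2;16;14;18m[48;2;15;13;15m🬎[38;2;16;14;18m[48;2;15;13;15m🬎[38;2;16;14;18m[48;2;15;13;15m🬎[0m
[38;2;14;13;13m[48;2;13;12;10m🬂[38;2;14;13;13m[48;2;13;12;10m🬂[38;2;14;13;13m[48;2;13;12;10m🬂[38;2;14;13;13m[48;2;13;12;10m🬂[38;2;14;13;13m[48;2;13;12;10m🬂[38;2;14;13;13m[48;2;13;12;10m🬂[38;2;14;13;13m[48;2;13;12;10m🬂[38;2;14;13;13m[48;2;13;12;10m🬂[38;2;14;13;13m[48;2;13;12;10m🬂[38;2;14;13;13m[48;2;13;12;10m🬂[0m
</frame>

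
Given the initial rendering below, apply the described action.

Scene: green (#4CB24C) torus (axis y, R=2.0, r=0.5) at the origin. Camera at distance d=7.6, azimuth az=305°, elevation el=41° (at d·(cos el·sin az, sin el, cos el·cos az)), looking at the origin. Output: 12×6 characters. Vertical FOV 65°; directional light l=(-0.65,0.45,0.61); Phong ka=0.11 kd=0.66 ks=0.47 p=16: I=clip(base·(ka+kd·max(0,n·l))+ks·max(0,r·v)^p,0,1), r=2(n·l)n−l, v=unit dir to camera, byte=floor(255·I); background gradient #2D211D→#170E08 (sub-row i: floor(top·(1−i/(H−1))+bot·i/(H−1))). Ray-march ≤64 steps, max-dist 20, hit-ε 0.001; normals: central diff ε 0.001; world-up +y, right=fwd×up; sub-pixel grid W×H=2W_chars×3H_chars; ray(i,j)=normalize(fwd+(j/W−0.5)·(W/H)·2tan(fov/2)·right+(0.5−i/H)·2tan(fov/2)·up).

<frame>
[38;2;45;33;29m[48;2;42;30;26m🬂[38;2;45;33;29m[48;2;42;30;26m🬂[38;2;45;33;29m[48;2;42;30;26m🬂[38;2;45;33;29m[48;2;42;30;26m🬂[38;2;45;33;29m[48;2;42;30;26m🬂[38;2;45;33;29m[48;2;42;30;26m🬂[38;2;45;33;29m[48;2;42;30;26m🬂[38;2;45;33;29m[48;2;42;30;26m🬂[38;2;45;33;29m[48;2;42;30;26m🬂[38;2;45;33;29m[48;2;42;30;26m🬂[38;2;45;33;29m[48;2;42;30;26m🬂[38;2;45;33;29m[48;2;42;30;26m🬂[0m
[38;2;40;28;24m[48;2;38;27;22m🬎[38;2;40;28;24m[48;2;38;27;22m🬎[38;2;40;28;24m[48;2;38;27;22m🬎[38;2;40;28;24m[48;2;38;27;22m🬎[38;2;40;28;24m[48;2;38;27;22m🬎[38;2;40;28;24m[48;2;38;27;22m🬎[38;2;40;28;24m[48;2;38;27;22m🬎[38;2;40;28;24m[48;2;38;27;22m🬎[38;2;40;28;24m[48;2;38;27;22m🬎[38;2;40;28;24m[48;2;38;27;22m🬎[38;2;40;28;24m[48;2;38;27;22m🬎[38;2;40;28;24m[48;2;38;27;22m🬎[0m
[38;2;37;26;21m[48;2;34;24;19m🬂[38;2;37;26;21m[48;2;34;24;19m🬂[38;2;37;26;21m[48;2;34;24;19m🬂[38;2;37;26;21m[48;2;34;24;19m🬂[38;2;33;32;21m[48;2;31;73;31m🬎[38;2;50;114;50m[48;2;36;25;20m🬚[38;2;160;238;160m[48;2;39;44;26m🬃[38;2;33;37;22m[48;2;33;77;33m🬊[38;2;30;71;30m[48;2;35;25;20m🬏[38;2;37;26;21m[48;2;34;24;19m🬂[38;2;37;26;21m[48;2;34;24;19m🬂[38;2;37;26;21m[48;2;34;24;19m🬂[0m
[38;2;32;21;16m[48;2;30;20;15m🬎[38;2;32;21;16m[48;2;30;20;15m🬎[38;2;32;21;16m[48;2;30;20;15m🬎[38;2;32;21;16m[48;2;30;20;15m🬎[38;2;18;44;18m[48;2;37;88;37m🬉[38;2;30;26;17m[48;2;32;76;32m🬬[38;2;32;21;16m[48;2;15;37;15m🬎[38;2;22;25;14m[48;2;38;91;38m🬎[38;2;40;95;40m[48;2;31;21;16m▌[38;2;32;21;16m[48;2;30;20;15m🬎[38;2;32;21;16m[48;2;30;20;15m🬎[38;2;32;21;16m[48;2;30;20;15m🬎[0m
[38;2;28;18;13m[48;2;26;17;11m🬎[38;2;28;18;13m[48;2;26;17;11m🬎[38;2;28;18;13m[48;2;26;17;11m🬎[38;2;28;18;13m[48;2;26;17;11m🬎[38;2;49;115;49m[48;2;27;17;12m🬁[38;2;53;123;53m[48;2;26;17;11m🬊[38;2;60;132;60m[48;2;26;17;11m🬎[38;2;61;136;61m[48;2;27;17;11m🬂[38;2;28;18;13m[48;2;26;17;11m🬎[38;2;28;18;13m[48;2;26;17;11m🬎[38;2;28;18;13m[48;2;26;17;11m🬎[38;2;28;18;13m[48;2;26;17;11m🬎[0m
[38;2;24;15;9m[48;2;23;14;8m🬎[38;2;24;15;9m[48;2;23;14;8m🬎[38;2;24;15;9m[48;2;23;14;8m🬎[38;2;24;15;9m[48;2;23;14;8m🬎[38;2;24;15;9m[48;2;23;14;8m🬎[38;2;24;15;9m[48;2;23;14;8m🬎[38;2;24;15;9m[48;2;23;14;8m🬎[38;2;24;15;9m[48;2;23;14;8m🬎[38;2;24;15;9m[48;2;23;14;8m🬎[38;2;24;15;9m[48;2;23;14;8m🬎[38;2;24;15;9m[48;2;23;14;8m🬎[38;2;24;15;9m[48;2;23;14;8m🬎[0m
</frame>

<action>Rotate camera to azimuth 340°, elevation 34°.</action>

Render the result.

<frame>
[38;2;45;33;29m[48;2;42;30;26m🬂[38;2;45;33;29m[48;2;42;30;26m🬂[38;2;45;33;29m[48;2;42;30;26m🬂[38;2;45;33;29m[48;2;42;30;26m🬂[38;2;45;33;29m[48;2;42;30;26m🬂[38;2;45;33;29m[48;2;42;30;26m🬂[38;2;45;33;29m[48;2;42;30;26m🬂[38;2;45;33;29m[48;2;42;30;26m🬂[38;2;45;33;29m[48;2;42;30;26m🬂[38;2;45;33;29m[48;2;42;30;26m🬂[38;2;45;33;29m[48;2;42;30;26m🬂[38;2;45;33;29m[48;2;42;30;26m🬂[0m
[38;2;40;28;24m[48;2;38;27;22m🬎[38;2;40;28;24m[48;2;38;27;22m🬎[38;2;40;28;24m[48;2;38;27;22m🬎[38;2;40;28;24m[48;2;38;27;22m🬎[38;2;40;28;24m[48;2;38;27;22m🬎[38;2;40;28;24m[48;2;38;27;22m🬎[38;2;40;28;24m[48;2;38;27;22m🬎[38;2;40;28;24m[48;2;38;27;22m🬎[38;2;40;28;24m[48;2;38;27;22m🬎[38;2;40;28;24m[48;2;38;27;22m🬎[38;2;40;28;24m[48;2;38;27;22m🬎[38;2;40;28;24m[48;2;38;27;22m🬎[0m
[38;2;37;26;21m[48;2;34;24;19m🬂[38;2;37;26;21m[48;2;34;24;19m🬂[38;2;37;26;21m[48;2;34;24;19m🬂[38;2;37;26;21m[48;2;34;24;19m🬂[38;2;32;29;20m[48;2;34;80;34m🬬[38;2;29;40;21m[48;2;39;91;39m🬰[38;2;33;37;22m[48;2;48;113;48m🬒[38;2;36;25;20m[48;2;45;106;45m🬊[38;2;22;53;22m[48;2;35;25;20m🬏[38;2;37;26;21m[48;2;34;24;19m🬂[38;2;37;26;21m[48;2;34;24;19m🬂[38;2;37;26;21m[48;2;34;24;19m🬂[0m
[38;2;32;21;16m[48;2;30;20;15m🬎[38;2;32;21;16m[48;2;30;20;15m🬎[38;2;32;21;16m[48;2;30;20;15m🬎[38;2;32;21;16m[48;2;30;20;15m🬎[38;2;18;44;18m[48;2;48;113;48m🬉[38;2;32;21;16m[48;2;45;107;45m🬎[38;2;32;21;16m[48;2;40;94;40m🬎[38;2;32;21;16m[48;2;35;82;35m🬄[38;2;30;72;30m[48;2;31;21;16m▌[38;2;32;21;16m[48;2;30;20;15m🬎[38;2;32;21;16m[48;2;30;20;15m🬎[38;2;32;21;16m[48;2;30;20;15m🬎[0m
[38;2;28;18;13m[48;2;26;17;11m🬎[38;2;28;18;13m[48;2;26;17;11m🬎[38;2;28;18;13m[48;2;26;17;11m🬎[38;2;28;18;13m[48;2;26;17;11m🬎[38;2;52;121;52m[48;2;27;17;12m🬁[38;2;77;153;77m[48;2;27;17;11m🬂[38;2;60;130;60m[48;2;27;17;11m🬂[38;2;38;90;38m[48;2;27;17;11m🬂[38;2;28;18;13m[48;2;26;17;11m🬎[38;2;28;18;13m[48;2;26;17;11m🬎[38;2;28;18;13m[48;2;26;17;11m🬎[38;2;28;18;13m[48;2;26;17;11m🬎[0m
[38;2;24;15;9m[48;2;23;14;8m🬎[38;2;24;15;9m[48;2;23;14;8m🬎[38;2;24;15;9m[48;2;23;14;8m🬎[38;2;24;15;9m[48;2;23;14;8m🬎[38;2;24;15;9m[48;2;23;14;8m🬎[38;2;24;15;9m[48;2;23;14;8m🬎[38;2;24;15;9m[48;2;23;14;8m🬎[38;2;24;15;9m[48;2;23;14;8m🬎[38;2;24;15;9m[48;2;23;14;8m🬎[38;2;24;15;9m[48;2;23;14;8m🬎[38;2;24;15;9m[48;2;23;14;8m🬎[38;2;24;15;9m[48;2;23;14;8m🬎[0m
</frame>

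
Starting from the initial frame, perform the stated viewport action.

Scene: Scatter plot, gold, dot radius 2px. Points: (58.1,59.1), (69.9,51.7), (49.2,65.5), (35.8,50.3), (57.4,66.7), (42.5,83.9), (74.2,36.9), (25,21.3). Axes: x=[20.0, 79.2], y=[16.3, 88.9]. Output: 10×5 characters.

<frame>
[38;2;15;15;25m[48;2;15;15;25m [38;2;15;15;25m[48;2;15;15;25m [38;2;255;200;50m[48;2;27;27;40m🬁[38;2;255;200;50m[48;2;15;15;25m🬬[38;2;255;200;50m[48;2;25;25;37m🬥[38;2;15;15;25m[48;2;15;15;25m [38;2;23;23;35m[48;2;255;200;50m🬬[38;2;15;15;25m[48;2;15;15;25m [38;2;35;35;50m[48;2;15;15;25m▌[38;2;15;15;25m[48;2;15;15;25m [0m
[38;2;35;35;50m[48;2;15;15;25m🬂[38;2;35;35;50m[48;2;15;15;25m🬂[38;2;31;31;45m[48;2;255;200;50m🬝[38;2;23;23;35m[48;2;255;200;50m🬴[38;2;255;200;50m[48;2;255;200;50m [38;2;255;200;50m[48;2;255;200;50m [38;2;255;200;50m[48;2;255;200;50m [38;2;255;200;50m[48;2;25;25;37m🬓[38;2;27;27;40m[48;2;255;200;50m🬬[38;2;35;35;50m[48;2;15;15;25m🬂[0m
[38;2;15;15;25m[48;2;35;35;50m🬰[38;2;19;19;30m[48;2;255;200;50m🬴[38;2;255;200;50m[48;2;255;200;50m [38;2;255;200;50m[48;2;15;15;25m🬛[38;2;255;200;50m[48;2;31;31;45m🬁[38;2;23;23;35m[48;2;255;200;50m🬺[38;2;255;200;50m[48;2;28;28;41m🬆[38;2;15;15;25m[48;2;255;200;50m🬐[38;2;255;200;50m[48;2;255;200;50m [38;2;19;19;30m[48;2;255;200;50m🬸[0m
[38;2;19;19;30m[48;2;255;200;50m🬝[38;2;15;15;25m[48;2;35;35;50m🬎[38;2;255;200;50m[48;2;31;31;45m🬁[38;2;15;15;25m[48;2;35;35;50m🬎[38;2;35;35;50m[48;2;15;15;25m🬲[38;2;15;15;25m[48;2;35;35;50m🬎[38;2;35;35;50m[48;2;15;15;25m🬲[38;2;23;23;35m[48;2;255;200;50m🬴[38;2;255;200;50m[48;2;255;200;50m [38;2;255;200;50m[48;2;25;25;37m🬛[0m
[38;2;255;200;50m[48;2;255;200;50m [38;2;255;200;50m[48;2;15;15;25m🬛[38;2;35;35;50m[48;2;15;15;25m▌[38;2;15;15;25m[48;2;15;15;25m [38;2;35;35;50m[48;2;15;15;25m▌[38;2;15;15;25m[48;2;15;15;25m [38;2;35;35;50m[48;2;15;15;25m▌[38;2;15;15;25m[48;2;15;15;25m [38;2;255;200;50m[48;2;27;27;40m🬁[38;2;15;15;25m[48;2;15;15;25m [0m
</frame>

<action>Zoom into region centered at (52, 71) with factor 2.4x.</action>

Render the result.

<frame>
[38;2;15;15;25m[48;2;255;200;50m🬐[38;2;255;200;50m[48;2;255;200;50m [38;2;23;23;35m[48;2;255;200;50m🬸[38;2;15;15;25m[48;2;15;15;25m [38;2;35;35;50m[48;2;15;15;25m▌[38;2;15;15;25m[48;2;15;15;25m [38;2;35;35;50m[48;2;15;15;25m▌[38;2;15;15;25m[48;2;15;15;25m [38;2;35;35;50m[48;2;15;15;25m▌[38;2;15;15;25m[48;2;15;15;25m [0m
[38;2;35;35;50m[48;2;15;15;25m🬂[38;2;255;200;50m[48;2;19;19;30m🬀[38;2;35;35;50m[48;2;15;15;25m🬕[38;2;35;35;50m[48;2;15;15;25m🬂[38;2;35;35;50m[48;2;15;15;25m🬕[38;2;35;35;50m[48;2;15;15;25m🬂[38;2;35;35;50m[48;2;15;15;25m🬕[38;2;35;35;50m[48;2;15;15;25m🬂[38;2;35;35;50m[48;2;15;15;25m🬕[38;2;35;35;50m[48;2;15;15;25m🬂[0m
[38;2;15;15;25m[48;2;35;35;50m🬰[38;2;15;15;25m[48;2;35;35;50m🬰[38;2;35;35;50m[48;2;15;15;25m🬛[38;2;21;21;33m[48;2;255;200;50m🬆[38;2;27;27;40m[48;2;255;200;50m🬬[38;2;23;23;35m[48;2;255;200;50m🬝[38;2;35;35;50m[48;2;255;200;50m🬀[38;2;21;21;33m[48;2;255;200;50m🬊[38;2;35;35;50m[48;2;15;15;25m🬛[38;2;15;15;25m[48;2;35;35;50m🬰[0m
[38;2;15;15;25m[48;2;35;35;50m🬎[38;2;15;15;25m[48;2;35;35;50m🬎[38;2;255;200;50m[48;2;31;31;45m🬁[38;2;255;200;50m[48;2;35;35;50m🬬[38;2;255;200;50m[48;2;28;28;41m🬆[38;2;15;15;25m[48;2;35;35;50m🬎[38;2;255;200;50m[48;2;35;35;50m🬨[38;2;255;200;50m[48;2;15;15;25m🬲[38;2;35;35;50m[48;2;15;15;25m🬲[38;2;15;15;25m[48;2;35;35;50m🬎[0m
[38;2;15;15;25m[48;2;15;15;25m [38;2;15;15;25m[48;2;15;15;25m [38;2;35;35;50m[48;2;15;15;25m▌[38;2;15;15;25m[48;2;15;15;25m [38;2;35;35;50m[48;2;15;15;25m▌[38;2;15;15;25m[48;2;15;15;25m [38;2;255;200;50m[48;2;28;28;41m🬊[38;2;255;200;50m[48;2;15;15;25m🬝[38;2;255;200;50m[48;2;23;23;35m🬀[38;2;15;15;25m[48;2;15;15;25m [0m
</frame>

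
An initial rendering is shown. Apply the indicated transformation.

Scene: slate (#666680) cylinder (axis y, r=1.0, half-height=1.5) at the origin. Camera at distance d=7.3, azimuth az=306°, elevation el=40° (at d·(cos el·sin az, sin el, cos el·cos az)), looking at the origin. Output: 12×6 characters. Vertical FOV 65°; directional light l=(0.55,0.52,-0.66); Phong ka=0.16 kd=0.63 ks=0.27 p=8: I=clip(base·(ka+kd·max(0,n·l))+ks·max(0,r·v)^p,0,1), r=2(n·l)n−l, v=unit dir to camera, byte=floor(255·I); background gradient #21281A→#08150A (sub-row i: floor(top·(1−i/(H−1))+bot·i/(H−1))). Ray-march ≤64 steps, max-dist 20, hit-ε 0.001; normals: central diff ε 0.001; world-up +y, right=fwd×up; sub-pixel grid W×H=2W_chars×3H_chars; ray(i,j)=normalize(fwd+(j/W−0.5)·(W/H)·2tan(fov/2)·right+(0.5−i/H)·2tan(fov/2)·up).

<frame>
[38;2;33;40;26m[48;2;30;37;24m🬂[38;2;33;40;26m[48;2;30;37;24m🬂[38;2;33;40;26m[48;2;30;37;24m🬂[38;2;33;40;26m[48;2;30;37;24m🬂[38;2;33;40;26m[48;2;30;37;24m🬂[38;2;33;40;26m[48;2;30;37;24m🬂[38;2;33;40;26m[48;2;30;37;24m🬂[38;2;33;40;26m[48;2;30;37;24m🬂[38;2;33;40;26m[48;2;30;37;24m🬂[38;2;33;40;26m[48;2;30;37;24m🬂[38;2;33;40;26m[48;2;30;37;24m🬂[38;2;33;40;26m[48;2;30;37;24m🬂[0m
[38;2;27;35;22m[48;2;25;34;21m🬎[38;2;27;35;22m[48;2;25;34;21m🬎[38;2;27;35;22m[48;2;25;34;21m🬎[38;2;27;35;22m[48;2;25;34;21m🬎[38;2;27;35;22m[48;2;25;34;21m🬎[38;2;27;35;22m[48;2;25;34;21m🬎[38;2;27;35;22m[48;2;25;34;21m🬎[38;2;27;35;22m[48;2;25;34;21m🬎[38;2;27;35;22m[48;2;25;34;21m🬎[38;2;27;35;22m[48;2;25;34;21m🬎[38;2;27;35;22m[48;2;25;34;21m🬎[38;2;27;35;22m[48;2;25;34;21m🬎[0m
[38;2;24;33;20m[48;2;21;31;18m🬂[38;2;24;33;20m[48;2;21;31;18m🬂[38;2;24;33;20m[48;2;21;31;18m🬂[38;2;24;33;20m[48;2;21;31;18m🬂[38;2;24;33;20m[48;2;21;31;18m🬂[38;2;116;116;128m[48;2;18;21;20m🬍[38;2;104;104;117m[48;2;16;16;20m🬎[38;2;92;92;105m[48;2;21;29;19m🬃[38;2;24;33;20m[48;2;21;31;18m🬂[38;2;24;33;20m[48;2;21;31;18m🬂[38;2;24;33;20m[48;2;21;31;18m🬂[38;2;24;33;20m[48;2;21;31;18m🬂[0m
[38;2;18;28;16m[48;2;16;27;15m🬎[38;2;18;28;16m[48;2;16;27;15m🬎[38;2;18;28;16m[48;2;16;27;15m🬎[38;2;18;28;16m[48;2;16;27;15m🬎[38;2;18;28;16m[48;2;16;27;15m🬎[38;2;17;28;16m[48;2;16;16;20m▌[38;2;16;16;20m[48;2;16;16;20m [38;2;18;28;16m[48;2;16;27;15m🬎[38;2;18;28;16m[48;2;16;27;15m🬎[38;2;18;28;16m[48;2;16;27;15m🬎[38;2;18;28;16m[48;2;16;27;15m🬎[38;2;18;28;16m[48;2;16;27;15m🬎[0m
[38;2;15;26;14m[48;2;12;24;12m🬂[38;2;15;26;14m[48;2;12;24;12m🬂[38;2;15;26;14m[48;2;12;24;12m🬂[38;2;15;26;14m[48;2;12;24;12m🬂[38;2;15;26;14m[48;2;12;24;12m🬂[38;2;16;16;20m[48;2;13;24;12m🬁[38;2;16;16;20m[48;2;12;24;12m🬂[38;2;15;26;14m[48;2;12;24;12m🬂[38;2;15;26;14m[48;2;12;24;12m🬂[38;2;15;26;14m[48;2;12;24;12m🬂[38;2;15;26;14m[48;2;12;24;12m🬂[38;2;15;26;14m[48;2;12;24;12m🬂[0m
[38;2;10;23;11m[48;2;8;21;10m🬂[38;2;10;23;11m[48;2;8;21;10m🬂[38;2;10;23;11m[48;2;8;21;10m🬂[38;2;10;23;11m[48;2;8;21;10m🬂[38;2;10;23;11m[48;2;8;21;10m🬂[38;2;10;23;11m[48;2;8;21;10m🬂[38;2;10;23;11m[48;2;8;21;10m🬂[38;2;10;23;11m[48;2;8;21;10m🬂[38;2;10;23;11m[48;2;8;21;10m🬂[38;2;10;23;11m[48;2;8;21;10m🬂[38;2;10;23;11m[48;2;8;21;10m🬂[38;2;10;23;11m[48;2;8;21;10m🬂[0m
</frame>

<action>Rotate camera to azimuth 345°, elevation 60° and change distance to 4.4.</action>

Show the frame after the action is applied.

<frame>
[38;2;33;40;26m[48;2;30;37;24m🬂[38;2;33;40;26m[48;2;30;37;24m🬂[38;2;33;40;26m[48;2;30;37;24m🬂[38;2;33;40;26m[48;2;30;37;24m🬂[38;2;33;40;26m[48;2;30;37;24m🬂[38;2;33;40;26m[48;2;30;37;24m🬂[38;2;33;40;26m[48;2;30;37;24m🬂[38;2;33;40;26m[48;2;30;37;24m🬂[38;2;33;40;26m[48;2;30;37;24m🬂[38;2;33;40;26m[48;2;30;37;24m🬂[38;2;33;40;26m[48;2;30;37;24m🬂[38;2;33;40;26m[48;2;30;37;24m🬂[0m
[38;2;27;35;22m[48;2;25;34;21m🬎[38;2;27;35;22m[48;2;25;34;21m🬎[38;2;27;35;22m[48;2;25;34;21m🬎[38;2;27;35;22m[48;2;25;34;21m🬎[38;2;27;35;22m[48;2;64;64;76m🬆[38;2;52;52;66m[48;2;76;76;89m🬀[38;2;95;95;108m[48;2;87;87;100m▐[38;2;28;36;23m[48;2;98;98;112m🬁[38;2;110;110;122m[48;2;27;35;22m🬏[38;2;27;35;22m[48;2;25;34;21m🬎[38;2;27;35;22m[48;2;25;34;21m🬎[38;2;27;35;22m[48;2;25;34;21m🬎[0m
[38;2;24;33;20m[48;2;21;31;18m🬂[38;2;24;33;20m[48;2;21;31;18m🬂[38;2;24;33;20m[48;2;21;31;18m🬂[38;2;24;33;20m[48;2;21;31;18m🬂[38;2;59;59;72m[48;2;16;16;20m🬬[38;2;70;70;83m[48;2;64;64;77m🬊[38;2;84;84;96m[48;2;74;74;87m🬊[38;2;96;96;108m[48;2;85;85;97m🬊[38;2;100;100;113m[48;2;20;28;19m🬄[38;2;24;33;20m[48;2;21;31;18m🬂[38;2;24;33;20m[48;2;21;31;18m🬂[38;2;24;33;20m[48;2;21;31;18m🬂[0m
[38;2;18;28;16m[48;2;16;27;15m🬎[38;2;18;28;16m[48;2;16;27;15m🬎[38;2;18;28;16m[48;2;16;27;15m🬎[38;2;18;28;16m[48;2;16;27;15m🬎[38;2;17;27;15m[48;2;16;16;20m🬲[38;2;60;60;73m[48;2;16;16;20m🬂[38;2;68;68;81m[48;2;16;16;20m🬂[38;2;75;75;87m[48;2;16;18;19m🬀[38;2;18;28;16m[48;2;16;27;15m🬎[38;2;18;28;16m[48;2;16;27;15m🬎[38;2;18;28;16m[48;2;16;27;15m🬎[38;2;18;28;16m[48;2;16;27;15m🬎[0m
[38;2;15;26;14m[48;2;12;24;12m🬂[38;2;15;26;14m[48;2;12;24;12m🬂[38;2;15;26;14m[48;2;12;24;12m🬂[38;2;15;26;14m[48;2;12;24;12m🬂[38;2;15;26;14m[48;2;12;24;12m🬂[38;2;16;16;20m[48;2;12;24;12m🬊[38;2;16;16;20m[48;2;12;24;12m🬎[38;2;16;16;20m[48;2;13;24;12m🬀[38;2;15;26;14m[48;2;12;24;12m🬂[38;2;15;26;14m[48;2;12;24;12m🬂[38;2;15;26;14m[48;2;12;24;12m🬂[38;2;15;26;14m[48;2;12;24;12m🬂[0m
[38;2;10;23;11m[48;2;8;21;10m🬂[38;2;10;23;11m[48;2;8;21;10m🬂[38;2;10;23;11m[48;2;8;21;10m🬂[38;2;10;23;11m[48;2;8;21;10m🬂[38;2;10;23;11m[48;2;8;21;10m🬂[38;2;10;23;11m[48;2;8;21;10m🬂[38;2;10;23;11m[48;2;8;21;10m🬂[38;2;10;23;11m[48;2;8;21;10m🬂[38;2;10;23;11m[48;2;8;21;10m🬂[38;2;10;23;11m[48;2;8;21;10m🬂[38;2;10;23;11m[48;2;8;21;10m🬂[38;2;10;23;11m[48;2;8;21;10m🬂[0m
</frame>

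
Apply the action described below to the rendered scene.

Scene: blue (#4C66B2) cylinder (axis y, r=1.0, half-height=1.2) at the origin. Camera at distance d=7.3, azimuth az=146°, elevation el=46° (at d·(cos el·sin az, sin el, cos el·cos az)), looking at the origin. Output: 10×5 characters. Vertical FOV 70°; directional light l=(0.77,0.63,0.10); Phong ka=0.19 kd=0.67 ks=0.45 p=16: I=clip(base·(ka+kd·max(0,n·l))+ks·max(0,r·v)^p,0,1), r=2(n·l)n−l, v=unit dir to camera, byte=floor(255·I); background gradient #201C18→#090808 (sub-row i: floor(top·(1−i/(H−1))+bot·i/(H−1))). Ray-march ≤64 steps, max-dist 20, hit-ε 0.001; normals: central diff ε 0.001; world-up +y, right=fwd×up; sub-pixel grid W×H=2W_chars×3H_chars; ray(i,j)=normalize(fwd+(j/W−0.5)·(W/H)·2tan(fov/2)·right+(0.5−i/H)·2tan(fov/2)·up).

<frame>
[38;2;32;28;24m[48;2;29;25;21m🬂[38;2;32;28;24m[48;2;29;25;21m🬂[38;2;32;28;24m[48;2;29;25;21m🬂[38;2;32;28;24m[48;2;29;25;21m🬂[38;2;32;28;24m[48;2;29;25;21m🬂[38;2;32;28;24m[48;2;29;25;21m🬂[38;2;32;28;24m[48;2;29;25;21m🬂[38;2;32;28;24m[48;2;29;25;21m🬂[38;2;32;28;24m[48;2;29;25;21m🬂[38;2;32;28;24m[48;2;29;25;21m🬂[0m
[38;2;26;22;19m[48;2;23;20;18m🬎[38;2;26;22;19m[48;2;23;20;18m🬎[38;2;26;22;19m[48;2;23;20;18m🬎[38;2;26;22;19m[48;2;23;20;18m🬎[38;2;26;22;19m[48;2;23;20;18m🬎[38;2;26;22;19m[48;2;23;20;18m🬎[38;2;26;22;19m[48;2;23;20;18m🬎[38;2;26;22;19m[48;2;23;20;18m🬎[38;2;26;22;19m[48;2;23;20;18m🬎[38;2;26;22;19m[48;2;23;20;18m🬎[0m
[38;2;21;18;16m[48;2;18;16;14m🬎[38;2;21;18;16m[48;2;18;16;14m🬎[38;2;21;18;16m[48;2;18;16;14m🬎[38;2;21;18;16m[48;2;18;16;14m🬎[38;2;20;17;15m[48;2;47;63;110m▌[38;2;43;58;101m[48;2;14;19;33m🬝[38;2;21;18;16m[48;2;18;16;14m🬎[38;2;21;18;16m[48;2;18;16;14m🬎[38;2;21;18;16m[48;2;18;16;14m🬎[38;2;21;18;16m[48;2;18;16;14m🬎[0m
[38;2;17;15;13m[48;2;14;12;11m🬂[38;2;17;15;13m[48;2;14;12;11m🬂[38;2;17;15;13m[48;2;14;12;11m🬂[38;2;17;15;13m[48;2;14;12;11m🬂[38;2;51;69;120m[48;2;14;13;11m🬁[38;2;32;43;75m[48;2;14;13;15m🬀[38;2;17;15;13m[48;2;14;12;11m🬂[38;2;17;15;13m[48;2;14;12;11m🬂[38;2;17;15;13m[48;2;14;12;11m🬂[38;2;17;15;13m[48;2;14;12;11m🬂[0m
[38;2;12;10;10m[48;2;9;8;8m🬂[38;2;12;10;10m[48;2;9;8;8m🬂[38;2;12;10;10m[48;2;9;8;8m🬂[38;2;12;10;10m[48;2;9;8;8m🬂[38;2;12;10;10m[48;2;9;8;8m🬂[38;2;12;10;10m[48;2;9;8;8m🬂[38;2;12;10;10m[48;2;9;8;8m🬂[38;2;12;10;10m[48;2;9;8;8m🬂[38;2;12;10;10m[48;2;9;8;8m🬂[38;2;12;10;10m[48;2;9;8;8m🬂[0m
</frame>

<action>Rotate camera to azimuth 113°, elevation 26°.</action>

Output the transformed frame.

<frame>
[38;2;32;28;24m[48;2;29;25;21m🬂[38;2;32;28;24m[48;2;29;25;21m🬂[38;2;32;28;24m[48;2;29;25;21m🬂[38;2;32;28;24m[48;2;29;25;21m🬂[38;2;32;28;24m[48;2;29;25;21m🬂[38;2;32;28;24m[48;2;29;25;21m🬂[38;2;32;28;24m[48;2;29;25;21m🬂[38;2;32;28;24m[48;2;29;25;21m🬂[38;2;32;28;24m[48;2;29;25;21m🬂[38;2;32;28;24m[48;2;29;25;21m🬂[0m
[38;2;26;22;19m[48;2;23;20;18m🬎[38;2;26;22;19m[48;2;23;20;18m🬎[38;2;26;22;19m[48;2;23;20;18m🬎[38;2;26;22;19m[48;2;23;20;18m🬎[38;2;26;22;19m[48;2;23;20;18m🬎[38;2;26;22;19m[48;2;23;20;18m🬎[38;2;26;22;19m[48;2;23;20;18m🬎[38;2;26;22;19m[48;2;23;20;18m🬎[38;2;26;22;19m[48;2;23;20;18m🬎[38;2;26;22;19m[48;2;23;20;18m🬎[0m
[38;2;21;18;16m[48;2;18;16;14m🬎[38;2;21;18;16m[48;2;18;16;14m🬎[38;2;21;18;16m[48;2;18;16;14m🬎[38;2;21;18;16m[48;2;18;16;14m🬎[38;2;50;68;119m[48;2;20;17;15m▐[38;2;47;63;110m[48;2;29;39;69m🬕[38;2;21;18;16m[48;2;18;16;14m🬎[38;2;21;18;16m[48;2;18;16;14m🬎[38;2;21;18;16m[48;2;18;16;14m🬎[38;2;21;18;16m[48;2;18;16;14m🬎[0m
[38;2;17;15;13m[48;2;14;12;11m🬂[38;2;17;15;13m[48;2;14;12;11m🬂[38;2;17;15;13m[48;2;14;12;11m🬂[38;2;17;15;13m[48;2;14;12;11m🬂[38;2;53;71;125m[48;2;14;13;11m🬁[38;2;48;65;113m[48;2;16;17;22m🬀[38;2;17;15;13m[48;2;14;12;11m🬂[38;2;17;15;13m[48;2;14;12;11m🬂[38;2;17;15;13m[48;2;14;12;11m🬂[38;2;17;15;13m[48;2;14;12;11m🬂[0m
[38;2;12;10;10m[48;2;9;8;8m🬂[38;2;12;10;10m[48;2;9;8;8m🬂[38;2;12;10;10m[48;2;9;8;8m🬂[38;2;12;10;10m[48;2;9;8;8m🬂[38;2;12;10;10m[48;2;9;8;8m🬂[38;2;12;10;10m[48;2;9;8;8m🬂[38;2;12;10;10m[48;2;9;8;8m🬂[38;2;12;10;10m[48;2;9;8;8m🬂[38;2;12;10;10m[48;2;9;8;8m🬂[38;2;12;10;10m[48;2;9;8;8m🬂[0m
</frame>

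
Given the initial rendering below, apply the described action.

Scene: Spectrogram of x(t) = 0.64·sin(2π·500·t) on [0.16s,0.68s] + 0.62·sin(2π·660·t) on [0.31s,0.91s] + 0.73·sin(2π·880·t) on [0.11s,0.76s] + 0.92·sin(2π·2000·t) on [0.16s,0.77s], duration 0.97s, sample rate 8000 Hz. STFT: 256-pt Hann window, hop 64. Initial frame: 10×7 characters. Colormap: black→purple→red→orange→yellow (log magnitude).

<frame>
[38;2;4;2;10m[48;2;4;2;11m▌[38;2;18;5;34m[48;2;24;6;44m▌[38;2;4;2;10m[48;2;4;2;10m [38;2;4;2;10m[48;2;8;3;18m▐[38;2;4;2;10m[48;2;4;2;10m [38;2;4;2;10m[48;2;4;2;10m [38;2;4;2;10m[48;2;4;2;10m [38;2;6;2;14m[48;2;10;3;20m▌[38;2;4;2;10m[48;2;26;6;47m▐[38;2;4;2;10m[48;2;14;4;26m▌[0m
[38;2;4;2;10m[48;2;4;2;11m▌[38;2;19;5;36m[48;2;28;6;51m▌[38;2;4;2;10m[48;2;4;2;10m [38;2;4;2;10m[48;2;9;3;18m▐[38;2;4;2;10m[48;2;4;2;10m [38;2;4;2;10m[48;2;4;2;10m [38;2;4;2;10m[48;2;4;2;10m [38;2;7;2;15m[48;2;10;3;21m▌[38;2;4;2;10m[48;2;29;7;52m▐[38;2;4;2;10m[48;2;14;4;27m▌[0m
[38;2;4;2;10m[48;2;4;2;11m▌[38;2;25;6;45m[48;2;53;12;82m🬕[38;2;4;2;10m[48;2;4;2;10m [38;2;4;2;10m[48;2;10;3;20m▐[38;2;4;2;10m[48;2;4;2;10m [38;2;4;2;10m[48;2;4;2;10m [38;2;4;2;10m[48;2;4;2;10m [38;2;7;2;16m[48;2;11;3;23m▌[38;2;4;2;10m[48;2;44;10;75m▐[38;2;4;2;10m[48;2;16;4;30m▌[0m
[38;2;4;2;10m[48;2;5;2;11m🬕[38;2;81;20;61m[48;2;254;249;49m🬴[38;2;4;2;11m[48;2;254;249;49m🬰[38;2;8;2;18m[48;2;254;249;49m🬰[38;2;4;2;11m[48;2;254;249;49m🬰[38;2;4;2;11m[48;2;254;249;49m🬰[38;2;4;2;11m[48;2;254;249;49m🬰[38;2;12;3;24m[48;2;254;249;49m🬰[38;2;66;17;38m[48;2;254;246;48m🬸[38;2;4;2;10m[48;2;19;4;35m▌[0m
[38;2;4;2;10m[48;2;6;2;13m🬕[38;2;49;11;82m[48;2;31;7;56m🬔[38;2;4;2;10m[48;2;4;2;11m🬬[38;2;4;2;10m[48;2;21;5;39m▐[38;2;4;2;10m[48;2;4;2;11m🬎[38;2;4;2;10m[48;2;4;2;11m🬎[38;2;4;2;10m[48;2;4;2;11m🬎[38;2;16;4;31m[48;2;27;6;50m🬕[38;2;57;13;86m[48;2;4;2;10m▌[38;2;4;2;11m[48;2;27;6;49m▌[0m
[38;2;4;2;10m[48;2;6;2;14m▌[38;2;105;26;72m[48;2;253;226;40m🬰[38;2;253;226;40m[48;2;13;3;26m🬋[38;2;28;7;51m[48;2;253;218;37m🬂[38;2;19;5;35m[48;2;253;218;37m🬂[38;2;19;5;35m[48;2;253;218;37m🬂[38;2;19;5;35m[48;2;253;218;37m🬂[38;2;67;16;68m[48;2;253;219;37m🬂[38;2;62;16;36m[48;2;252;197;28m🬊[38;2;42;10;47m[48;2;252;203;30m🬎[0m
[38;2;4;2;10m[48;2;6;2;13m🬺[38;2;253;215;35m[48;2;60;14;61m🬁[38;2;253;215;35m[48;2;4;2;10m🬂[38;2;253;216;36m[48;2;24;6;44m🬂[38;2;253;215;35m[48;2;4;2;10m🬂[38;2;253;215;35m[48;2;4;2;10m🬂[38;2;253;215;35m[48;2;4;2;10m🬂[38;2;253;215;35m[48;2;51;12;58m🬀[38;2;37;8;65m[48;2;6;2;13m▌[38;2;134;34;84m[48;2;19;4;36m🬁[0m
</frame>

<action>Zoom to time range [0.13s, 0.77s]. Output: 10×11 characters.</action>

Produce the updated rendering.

<frame>
[38;2;23;6;42m[48;2;11;3;21m▌[38;2;4;2;10m[48;2;4;2;10m [38;2;4;2;10m[48;2;8;2;17m▌[38;2;4;2;11m[48;2;4;2;10m▌[38;2;4;2;10m[48;2;4;2;10m [38;2;4;2;10m[48;2;4;2;10m [38;2;4;2;10m[48;2;4;2;10m [38;2;4;2;10m[48;2;4;2;10m [38;2;4;2;10m[48;2;6;2;14m▌[38;2;4;2;11m[48;2;4;2;10m▌[0m
[38;2;11;3;22m[48;2;24;6;44m▐[38;2;4;2;10m[48;2;4;2;10m [38;2;4;2;10m[48;2;8;2;17m▌[38;2;4;2;11m[48;2;4;2;10m▌[38;2;4;2;10m[48;2;4;2;10m [38;2;4;2;10m[48;2;4;2;10m [38;2;4;2;10m[48;2;4;2;10m [38;2;4;2;10m[48;2;4;2;10m [38;2;4;2;10m[48;2;6;2;14m▌[38;2;4;2;11m[48;2;4;2;10m▌[0m
[38;2;12;3;25m[48;2;27;6;50m▐[38;2;4;2;10m[48;2;4;2;10m [38;2;4;2;10m[48;2;8;3;18m▌[38;2;4;2;11m[48;2;4;2;10m▌[38;2;4;2;10m[48;2;4;2;10m [38;2;4;2;10m[48;2;4;2;10m [38;2;4;2;10m[48;2;4;2;10m [38;2;4;2;10m[48;2;4;2;10m [38;2;4;2;10m[48;2;7;2;15m▌[38;2;5;2;11m[48;2;4;2;10m▌[0m
[38;2;16;4;30m[48;2;35;8;62m▐[38;2;4;2;10m[48;2;4;2;10m [38;2;4;2;10m[48;2;9;3;18m▌[38;2;4;2;11m[48;2;4;2;10m▌[38;2;4;2;10m[48;2;4;2;10m [38;2;4;2;10m[48;2;4;2;10m [38;2;4;2;10m[48;2;4;2;10m [38;2;4;2;10m[48;2;4;2;10m [38;2;4;2;10m[48;2;7;2;15m▌[38;2;4;2;10m[48;2;5;2;11m▐[0m
[38;2;32;7;57m[48;2;84;20;87m🬨[38;2;4;2;10m[48;2;4;2;10m [38;2;4;2;10m[48;2;10;3;20m▌[38;2;4;2;10m[48;2;5;2;11m▐[38;2;4;2;10m[48;2;4;2;10m [38;2;4;2;10m[48;2;4;2;10m [38;2;4;2;10m[48;2;4;2;10m [38;2;4;2;10m[48;2;4;2;10m [38;2;4;2;10m[48;2;8;2;17m▌[38;2;4;2;10m[48;2;5;2;12m▐[0m
[38;2;238;164;42m[48;2;71;16;88m🬛[38;2;7;2;15m[48;2;254;249;49m🬰[38;2;9;2;19m[48;2;254;249;49m🬰[38;2;7;2;15m[48;2;254;249;49m🬰[38;2;7;2;15m[48;2;254;249;49m🬰[38;2;7;2;15m[48;2;254;249;49m🬰[38;2;7;2;15m[48;2;254;249;49m🬰[38;2;7;2;15m[48;2;254;249;49m🬰[38;2;9;2;18m[48;2;254;249;49m🬰[38;2;254;249;49m[48;2;7;2;16m🬋[0m
[38;2;74;18;86m[48;2;29;7;52m🬄[38;2;4;2;10m[48;2;4;2;10m [38;2;4;2;10m[48;2;14;4;28m▌[38;2;4;2;10m[48;2;5;2;12m▐[38;2;4;2;10m[48;2;4;2;10m [38;2;4;2;10m[48;2;4;2;10m [38;2;4;2;10m[48;2;4;2;10m [38;2;4;2;10m[48;2;4;2;10m [38;2;4;2;10m[48;2;12;3;23m▌[38;2;4;2;11m[48;2;6;2;14m▐[0m
[38;2;28;6;50m[48;2;13;3;26m🬄[38;2;4;2;10m[48;2;5;2;12m🬎[38;2;4;2;10m[48;2;22;5;41m▌[38;2;4;2;10m[48;2;7;2;15m▐[38;2;4;2;10m[48;2;5;2;12m🬎[38;2;4;2;10m[48;2;5;2;12m🬎[38;2;4;2;10m[48;2;5;2;12m🬎[38;2;4;2;10m[48;2;5;2;12m🬎[38;2;4;2;10m[48;2;17;4;33m▌[38;2;5;2;13m[48;2;8;2;17m▐[0m
[38;2;11;3;22m[48;2;248;183;28m🬂[38;2;10;3;20m[48;2;248;182;29m🬂[38;2;23;5;41m[48;2;248;183;28m🬂[38;2;12;3;25m[48;2;248;183;28m🬂[38;2;10;3;21m[48;2;248;182;29m🬂[38;2;10;3;21m[48;2;248;182;29m🬂[38;2;10;3;21m[48;2;248;182;29m🬂[38;2;10;3;21m[48;2;248;182;29m🬂[38;2;19;5;35m[48;2;248;183;28m🬂[38;2;13;3;26m[48;2;248;182;29m🬂[0m
[38;2;58;14;73m[48;2;250;173;19m🬂[38;2;6;2;13m[48;2;251;183;23m🬂[38;2;6;2;13m[48;2;251;185;23m🬀[38;2;253;213;35m[48;2;250;152;10m🬎[38;2;253;213;35m[48;2;250;152;10m🬎[38;2;253;213;35m[48;2;250;152;10m🬎[38;2;253;213;35m[48;2;250;152;10m🬎[38;2;253;213;35m[48;2;250;152;10m🬎[38;2;253;213;35m[48;2;250;156;11m🬎[38;2;253;212;34m[48;2;32;7;57m🬂[0m
[38;2;100;24;86m[48;2;40;9;65m🬄[38;2;4;2;10m[48;2;4;2;10m [38;2;4;2;10m[48;2;39;9;69m▌[38;2;11;3;22m[48;2;4;2;10m▌[38;2;4;2;10m[48;2;4;2;10m [38;2;4;2;10m[48;2;4;2;10m [38;2;4;2;10m[48;2;4;2;10m [38;2;4;2;10m[48;2;4;2;10m [38;2;4;2;10m[48;2;71;17;86m▌[38;2;28;6;51m[48;2;4;2;11m▌[0m
</frame>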